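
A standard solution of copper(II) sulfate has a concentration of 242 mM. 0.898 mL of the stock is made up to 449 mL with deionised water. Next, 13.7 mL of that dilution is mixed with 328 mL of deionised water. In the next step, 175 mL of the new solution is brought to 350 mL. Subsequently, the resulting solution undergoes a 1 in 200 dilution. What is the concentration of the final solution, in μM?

0.0485 μM

Overall dilution factor = 500 × 24.94 × 2 × 200 = 4.99 × 10⁶.
242 mM / 4.99 × 10⁶ = 4.85 × 10⁻⁵ mM = 0.0485 μM.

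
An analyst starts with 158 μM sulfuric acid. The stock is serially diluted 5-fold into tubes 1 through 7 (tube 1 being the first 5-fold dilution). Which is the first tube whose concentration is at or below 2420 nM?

tube 3

Tube n has concentration 158 μM / 5ⁿ.
Need 5ⁿ ≥ 158 μM / 2420 nM = 65.3, so n ≥ 2.60.
First such tube: n = 3.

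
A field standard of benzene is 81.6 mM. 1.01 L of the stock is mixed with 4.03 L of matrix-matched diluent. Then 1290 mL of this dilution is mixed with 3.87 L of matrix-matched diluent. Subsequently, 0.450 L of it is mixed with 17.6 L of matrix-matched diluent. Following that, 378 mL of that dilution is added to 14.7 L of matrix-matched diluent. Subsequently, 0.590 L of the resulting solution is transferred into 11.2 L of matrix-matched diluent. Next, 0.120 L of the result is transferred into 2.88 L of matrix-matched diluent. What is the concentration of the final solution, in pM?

5110 pM

Overall dilution factor = 4.990 × 4 × 40.11 × 39.89 × 19.98 × 25 = 1.60 × 10⁷.
81.6 mM / 1.60 × 10⁷ = 5.11 × 10⁻⁶ mM = 5110 pM.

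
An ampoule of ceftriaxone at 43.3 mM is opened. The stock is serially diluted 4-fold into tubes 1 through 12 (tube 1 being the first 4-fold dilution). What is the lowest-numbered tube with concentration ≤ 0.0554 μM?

tube 10

Tube n has concentration 43.3 mM / 4ⁿ.
Need 4ⁿ ≥ 43.3 mM / 0.0554 μM = 7.82 × 10⁵, so n ≥ 9.79.
First such tube: n = 10.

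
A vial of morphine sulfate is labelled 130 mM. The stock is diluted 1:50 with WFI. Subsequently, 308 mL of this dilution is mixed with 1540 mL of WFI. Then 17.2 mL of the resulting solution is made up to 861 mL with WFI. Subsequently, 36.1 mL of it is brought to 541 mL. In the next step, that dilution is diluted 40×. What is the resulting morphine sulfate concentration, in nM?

Overall dilution factor = 50 × 6 × 50.06 × 14.99 × 40 = 9.00 × 10⁶.
130 mM / 9.00 × 10⁶ = 1.44 × 10⁻⁵ mM = 14.4 nM.

14.4 nM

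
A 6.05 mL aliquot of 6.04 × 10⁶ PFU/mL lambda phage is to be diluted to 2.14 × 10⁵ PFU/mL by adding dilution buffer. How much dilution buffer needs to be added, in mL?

V₂ = C₁V₁/C₂ = 6.04 × 10⁶ × 6.05 / 2.14 × 10⁵ = 171 mL.
Diluent to add = V₂ − V₁ = 171 − 6.05 = 165 mL.

165 mL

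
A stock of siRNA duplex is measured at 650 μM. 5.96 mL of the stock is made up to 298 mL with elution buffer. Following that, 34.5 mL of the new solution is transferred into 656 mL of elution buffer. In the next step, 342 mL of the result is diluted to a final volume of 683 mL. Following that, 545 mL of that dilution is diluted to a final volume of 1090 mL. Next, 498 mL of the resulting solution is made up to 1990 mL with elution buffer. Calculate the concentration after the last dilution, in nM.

40.7 nM

Overall dilution factor = 50 × 20.01 × 1.997 × 2 × 3.996 = 1.60 × 10⁴.
650 μM / 1.60 × 10⁴ = 0.0407 μM = 40.7 nM.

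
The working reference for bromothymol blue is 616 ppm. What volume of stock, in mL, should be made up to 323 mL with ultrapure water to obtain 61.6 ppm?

V₁ = C₂V₂/C₁ = 61.6 × 323 / 616 = 32.3 mL.

32.3 mL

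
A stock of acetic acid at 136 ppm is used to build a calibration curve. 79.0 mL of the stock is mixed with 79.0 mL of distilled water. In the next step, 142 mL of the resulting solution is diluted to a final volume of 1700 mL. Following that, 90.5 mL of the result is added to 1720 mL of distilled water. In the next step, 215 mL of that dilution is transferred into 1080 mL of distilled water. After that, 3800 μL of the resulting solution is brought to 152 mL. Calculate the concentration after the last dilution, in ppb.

1.18 ppb

Overall dilution factor = 2 × 11.97 × 20.01 × 6.023 × 40 = 1.15 × 10⁵.
136 ppm / 1.15 × 10⁵ = 1.18 × 10⁻³ ppm = 1.18 ppb.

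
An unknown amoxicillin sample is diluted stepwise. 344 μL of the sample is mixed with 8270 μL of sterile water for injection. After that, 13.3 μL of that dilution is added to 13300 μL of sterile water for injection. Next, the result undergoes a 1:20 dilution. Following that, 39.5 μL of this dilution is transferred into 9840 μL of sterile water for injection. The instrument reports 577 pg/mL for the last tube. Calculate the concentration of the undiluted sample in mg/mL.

Overall dilution factor = 25.04 × 1001 × 20 × 250.1 = 1.25 × 10⁸.
Original = 577 pg/mL × 1.25 × 10⁸ = 7.23 × 10¹⁰ pg/mL = 72.3 mg/mL.

72.3 mg/mL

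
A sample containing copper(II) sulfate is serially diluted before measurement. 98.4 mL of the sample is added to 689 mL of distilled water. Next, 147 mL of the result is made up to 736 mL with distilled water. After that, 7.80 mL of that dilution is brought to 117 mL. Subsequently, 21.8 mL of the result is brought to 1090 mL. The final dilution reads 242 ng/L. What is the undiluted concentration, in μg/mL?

Overall dilution factor = 8.002 × 5.007 × 15 × 50 = 3.00 × 10⁴.
Original = 242 ng/L × 3.00 × 10⁴ = 7.27 × 10⁶ ng/L = 7.27 μg/mL.

7.27 μg/mL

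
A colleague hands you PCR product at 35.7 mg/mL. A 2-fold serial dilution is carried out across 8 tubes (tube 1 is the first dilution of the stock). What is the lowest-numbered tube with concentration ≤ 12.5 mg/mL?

tube 2

Tube n has concentration 35.7 mg/mL / 2ⁿ.
Need 2ⁿ ≥ 35.7 mg/mL / 12.5 mg/mL = 2.86, so n ≥ 1.51.
First such tube: n = 2.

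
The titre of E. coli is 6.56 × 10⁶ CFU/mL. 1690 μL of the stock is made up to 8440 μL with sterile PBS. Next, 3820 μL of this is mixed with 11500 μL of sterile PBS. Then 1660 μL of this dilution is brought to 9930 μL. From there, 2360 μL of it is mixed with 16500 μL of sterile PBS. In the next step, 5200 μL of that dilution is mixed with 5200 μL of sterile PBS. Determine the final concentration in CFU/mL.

3430 CFU/mL

Overall dilution factor = 4.994 × 4.010 × 5.982 × 7.992 × 2 = 1915.
6.56 × 10⁶ CFU/mL / 1915 = 3430 CFU/mL.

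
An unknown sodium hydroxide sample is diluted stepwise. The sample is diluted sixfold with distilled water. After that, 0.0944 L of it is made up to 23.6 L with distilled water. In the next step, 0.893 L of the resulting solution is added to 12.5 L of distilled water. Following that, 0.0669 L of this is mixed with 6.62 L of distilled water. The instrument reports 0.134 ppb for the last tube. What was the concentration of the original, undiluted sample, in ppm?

Overall dilution factor = 6 × 250 × 15.00 × 99.95 = 2.25 × 10⁶.
Original = 0.134 ppb × 2.25 × 10⁶ = 3.01 × 10⁵ ppb = 301 ppm.

301 ppm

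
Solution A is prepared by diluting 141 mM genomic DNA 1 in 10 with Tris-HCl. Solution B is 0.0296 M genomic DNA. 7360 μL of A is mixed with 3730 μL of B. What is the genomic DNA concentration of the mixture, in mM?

19.3 mM

C_A = 141 mM / 10 = 14.1 mM.
C_B = 0.0296 M = 29.6 mM.
C_mix = (C_A·V_A + C_B·V_B)/(V_A + V_B) = (14.1×7360 + 29.6×3730) / 11090 = 19.3 mM.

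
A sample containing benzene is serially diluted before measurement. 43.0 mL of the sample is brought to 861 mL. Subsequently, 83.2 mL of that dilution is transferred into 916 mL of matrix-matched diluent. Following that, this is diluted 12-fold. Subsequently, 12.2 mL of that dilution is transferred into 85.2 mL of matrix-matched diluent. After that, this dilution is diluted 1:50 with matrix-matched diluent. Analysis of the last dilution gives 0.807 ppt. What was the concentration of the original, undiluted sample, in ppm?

0.930 ppm

Overall dilution factor = 20.02 × 12.01 × 12 × 7.984 × 50 = 1.15 × 10⁶.
Original = 0.807 ppt × 1.15 × 10⁶ = 9.30 × 10⁵ ppt = 0.930 ppm.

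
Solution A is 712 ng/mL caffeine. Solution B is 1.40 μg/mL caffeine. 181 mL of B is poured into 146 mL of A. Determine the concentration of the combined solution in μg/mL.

1.09 μg/mL

C_B = 1.40 μg/mL = 1400 ng/mL.
C_mix = (C_A·V_A + C_B·V_B)/(V_A + V_B) = (712×146 + 1400×181) / 327.0 = 1093 ng/mL = 1.09 μg/mL.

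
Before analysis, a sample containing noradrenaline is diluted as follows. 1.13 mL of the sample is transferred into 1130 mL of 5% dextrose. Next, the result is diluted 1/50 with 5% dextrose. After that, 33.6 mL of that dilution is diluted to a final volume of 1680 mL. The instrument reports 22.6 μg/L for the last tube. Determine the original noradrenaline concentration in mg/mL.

Overall dilution factor = 1001 × 50 × 50 = 2.50 × 10⁶.
Original = 22.6 μg/L × 2.50 × 10⁶ = 5.66 × 10⁷ μg/L = 56.6 mg/mL.

56.6 mg/mL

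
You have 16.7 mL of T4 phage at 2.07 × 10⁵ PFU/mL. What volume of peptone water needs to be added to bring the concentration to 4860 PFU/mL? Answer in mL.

695 mL

V₂ = C₁V₁/C₂ = 2.07 × 10⁵ × 16.7 / 4860 = 711 mL.
Diluent to add = V₂ − V₁ = 711 − 16.7 = 695 mL.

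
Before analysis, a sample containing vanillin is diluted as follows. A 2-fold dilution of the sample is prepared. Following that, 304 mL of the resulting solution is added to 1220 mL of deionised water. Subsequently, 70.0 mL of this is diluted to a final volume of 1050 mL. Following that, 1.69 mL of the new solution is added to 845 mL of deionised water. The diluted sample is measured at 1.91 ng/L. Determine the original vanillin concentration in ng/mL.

144 ng/mL

Overall dilution factor = 2 × 5.013 × 15 × 501 = 7.53 × 10⁴.
Original = 1.91 ng/L × 7.53 × 10⁴ = 1.44 × 10⁵ ng/L = 144 ng/mL.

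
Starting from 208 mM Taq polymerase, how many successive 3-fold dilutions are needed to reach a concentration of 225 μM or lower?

Need 3ⁿ ≥ 924, so n ≥ log(924)/log(3) = 6.22.
Minimum whole steps: n = 7.

7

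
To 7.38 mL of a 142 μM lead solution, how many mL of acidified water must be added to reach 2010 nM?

2010 nM = 2.01 μM.
V₂ = C₁V₁/C₂ = 142 × 7.38 / 2.01 = 521 mL.
Diluent to add = V₂ − V₁ = 521 − 7.38 = 514 mL.

514 mL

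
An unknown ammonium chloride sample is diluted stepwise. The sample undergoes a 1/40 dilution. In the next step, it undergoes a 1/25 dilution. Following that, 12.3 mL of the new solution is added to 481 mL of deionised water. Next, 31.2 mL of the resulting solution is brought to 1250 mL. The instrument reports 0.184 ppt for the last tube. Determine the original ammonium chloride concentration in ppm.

0.296 ppm

Overall dilution factor = 40 × 25 × 40.11 × 40.06 = 1.61 × 10⁶.
Original = 0.184 ppt × 1.61 × 10⁶ = 2.96 × 10⁵ ppt = 0.296 ppm.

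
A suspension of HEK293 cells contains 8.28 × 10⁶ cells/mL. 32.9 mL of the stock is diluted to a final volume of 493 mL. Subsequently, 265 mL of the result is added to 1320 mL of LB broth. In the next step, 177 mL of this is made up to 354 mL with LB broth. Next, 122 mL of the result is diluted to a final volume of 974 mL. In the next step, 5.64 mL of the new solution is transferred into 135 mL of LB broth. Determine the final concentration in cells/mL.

232 cells/mL

Overall dilution factor = 14.98 × 5.981 × 2 × 7.984 × 24.94 = 3.57 × 10⁴.
8.28 × 10⁶ cells/mL / 3.57 × 10⁴ = 232 cells/mL.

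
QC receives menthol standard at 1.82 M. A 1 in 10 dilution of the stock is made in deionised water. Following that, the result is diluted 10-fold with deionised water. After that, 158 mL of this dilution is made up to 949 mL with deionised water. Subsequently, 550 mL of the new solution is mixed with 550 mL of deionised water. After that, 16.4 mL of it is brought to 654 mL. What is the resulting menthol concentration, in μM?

Overall dilution factor = 10 × 10 × 6.006 × 2 × 39.88 = 4.79 × 10⁴.
1.82 M / 4.79 × 10⁴ = 3.80 × 10⁻⁵ M = 38.0 μM.

38.0 μM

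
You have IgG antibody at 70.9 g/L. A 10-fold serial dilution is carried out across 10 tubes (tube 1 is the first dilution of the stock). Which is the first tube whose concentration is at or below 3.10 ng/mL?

tube 8

Tube n has concentration 70.9 g/L / 10ⁿ.
Need 10ⁿ ≥ 70.9 g/L / 3.10 ng/mL = 2.29 × 10⁷, so n ≥ 7.36.
First such tube: n = 8.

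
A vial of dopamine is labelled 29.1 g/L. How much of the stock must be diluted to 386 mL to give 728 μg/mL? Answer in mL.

9.66 mL

728 μg/mL = 0.728 g/L.
V₁ = C₂V₂/C₁ = 0.728 × 386 / 29.1 = 9.66 mL.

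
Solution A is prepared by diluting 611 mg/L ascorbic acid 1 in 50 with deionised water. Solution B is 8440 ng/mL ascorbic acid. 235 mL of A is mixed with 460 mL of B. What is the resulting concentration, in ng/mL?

9720 ng/mL

C_A = 611 mg/L / 50 = 12.2 mg/L.
C_B = 8440 ng/mL = 8.44 mg/L.
C_mix = (C_A·V_A + C_B·V_B)/(V_A + V_B) = (12.2×235 + 8.44×460) / 695.0 = 9.72 mg/L = 9720 ng/mL.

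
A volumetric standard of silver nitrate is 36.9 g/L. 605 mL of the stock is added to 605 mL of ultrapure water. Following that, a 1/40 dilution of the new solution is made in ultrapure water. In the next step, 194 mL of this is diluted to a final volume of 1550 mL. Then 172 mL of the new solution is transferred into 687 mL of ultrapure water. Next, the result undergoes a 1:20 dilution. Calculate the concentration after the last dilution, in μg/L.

578 μg/L

Overall dilution factor = 2 × 40 × 7.990 × 4.994 × 20 = 6.38 × 10⁴.
36.9 g/L / 6.38 × 10⁴ = 5.78 × 10⁻⁴ g/L = 578 μg/L.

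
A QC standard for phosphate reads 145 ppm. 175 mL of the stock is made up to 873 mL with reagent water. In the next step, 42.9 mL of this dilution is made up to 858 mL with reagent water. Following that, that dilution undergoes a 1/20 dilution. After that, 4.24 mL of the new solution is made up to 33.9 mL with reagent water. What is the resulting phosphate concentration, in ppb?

9.09 ppb

Overall dilution factor = 4.989 × 20 × 20 × 7.995 = 1.60 × 10⁴.
145 ppm / 1.60 × 10⁴ = 9.09 × 10⁻³ ppm = 9.09 ppb.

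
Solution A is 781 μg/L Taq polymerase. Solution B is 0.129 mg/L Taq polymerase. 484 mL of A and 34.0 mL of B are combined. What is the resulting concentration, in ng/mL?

C_B = 0.129 mg/L = 129 μg/L.
C_mix = (C_A·V_A + C_B·V_B)/(V_A + V_B) = (781×484 + 129×34.0) / 518.0 = 738 μg/L = 738 ng/mL.

738 ng/mL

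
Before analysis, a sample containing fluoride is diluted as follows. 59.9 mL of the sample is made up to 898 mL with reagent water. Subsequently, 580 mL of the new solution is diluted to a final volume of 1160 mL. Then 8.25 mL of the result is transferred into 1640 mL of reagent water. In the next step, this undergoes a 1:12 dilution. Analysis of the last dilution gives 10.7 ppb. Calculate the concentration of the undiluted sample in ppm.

769 ppm

Overall dilution factor = 14.99 × 2 × 199.8 × 12 = 7.19 × 10⁴.
Original = 10.7 ppb × 7.19 × 10⁴ = 7.69 × 10⁵ ppb = 769 ppm.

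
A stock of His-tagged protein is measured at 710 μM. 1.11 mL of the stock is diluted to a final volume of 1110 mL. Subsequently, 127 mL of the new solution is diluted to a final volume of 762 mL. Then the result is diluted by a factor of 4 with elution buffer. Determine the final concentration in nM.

29.6 nM

Overall dilution factor = 1000 × 6 × 4 = 2.40 × 10⁴.
710 μM / 2.40 × 10⁴ = 0.0296 μM = 29.6 nM.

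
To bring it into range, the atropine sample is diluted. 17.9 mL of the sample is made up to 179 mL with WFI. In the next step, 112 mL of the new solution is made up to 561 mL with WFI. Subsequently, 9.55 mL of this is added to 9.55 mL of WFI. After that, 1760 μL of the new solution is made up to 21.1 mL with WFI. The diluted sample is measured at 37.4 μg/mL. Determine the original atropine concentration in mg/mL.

44.9 mg/mL

Overall dilution factor = 10 × 5.009 × 2 × 11.99 = 1201.
Original = 37.4 μg/mL × 1201 = 4.49 × 10⁴ μg/mL = 44.9 mg/mL.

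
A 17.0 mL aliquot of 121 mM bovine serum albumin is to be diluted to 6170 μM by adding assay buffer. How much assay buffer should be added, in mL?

316 mL

6170 μM = 6.17 mM.
V₂ = C₁V₁/C₂ = 121 × 17.0 / 6.17 = 333 mL.
Diluent to add = V₂ − V₁ = 333 − 17.0 = 316 mL.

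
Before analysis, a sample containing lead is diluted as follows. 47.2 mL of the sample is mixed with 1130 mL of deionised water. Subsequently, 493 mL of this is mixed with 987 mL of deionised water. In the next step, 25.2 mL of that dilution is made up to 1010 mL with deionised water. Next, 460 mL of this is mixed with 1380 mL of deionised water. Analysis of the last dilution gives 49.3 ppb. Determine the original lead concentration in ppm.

592 ppm

Overall dilution factor = 24.94 × 3.002 × 40.08 × 4 = 1.20 × 10⁴.
Original = 49.3 ppb × 1.20 × 10⁴ = 5.92 × 10⁵ ppb = 592 ppm.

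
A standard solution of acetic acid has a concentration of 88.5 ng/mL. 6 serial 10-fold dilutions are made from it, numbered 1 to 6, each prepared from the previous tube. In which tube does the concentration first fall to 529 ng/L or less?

Tube n has concentration 88.5 ng/mL / 10ⁿ.
Need 10ⁿ ≥ 88.5 ng/mL / 529 ng/L = 167, so n ≥ 2.22.
First such tube: n = 3.

tube 3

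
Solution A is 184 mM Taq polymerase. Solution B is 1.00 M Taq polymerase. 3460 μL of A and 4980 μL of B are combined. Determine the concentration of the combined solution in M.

0.665 M

C_B = 1.00 M = 1000 mM.
C_mix = (C_A·V_A + C_B·V_B)/(V_A + V_B) = (184×3460 + 1000×4980) / 8440 = 665 mM = 0.665 M.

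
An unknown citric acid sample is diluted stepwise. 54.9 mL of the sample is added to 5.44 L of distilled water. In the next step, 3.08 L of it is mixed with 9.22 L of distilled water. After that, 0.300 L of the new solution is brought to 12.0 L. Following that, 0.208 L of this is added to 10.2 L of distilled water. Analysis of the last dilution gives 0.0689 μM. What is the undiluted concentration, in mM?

55.1 mM

Overall dilution factor = 100.1 × 3.994 × 40 × 50.04 = 8.00 × 10⁵.
Original = 0.0689 μM × 8.00 × 10⁵ = 5.51 × 10⁴ μM = 55.1 mM.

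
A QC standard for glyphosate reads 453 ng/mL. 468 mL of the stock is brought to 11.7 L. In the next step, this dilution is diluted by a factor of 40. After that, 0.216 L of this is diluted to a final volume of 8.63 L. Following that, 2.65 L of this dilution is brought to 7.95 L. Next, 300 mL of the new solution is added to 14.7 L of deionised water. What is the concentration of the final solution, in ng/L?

Overall dilution factor = 25 × 40 × 39.95 × 3 × 50 = 5.99 × 10⁶.
453 ng/mL / 5.99 × 10⁶ = 7.56 × 10⁻⁵ ng/mL = 0.0756 ng/L.

0.0756 ng/L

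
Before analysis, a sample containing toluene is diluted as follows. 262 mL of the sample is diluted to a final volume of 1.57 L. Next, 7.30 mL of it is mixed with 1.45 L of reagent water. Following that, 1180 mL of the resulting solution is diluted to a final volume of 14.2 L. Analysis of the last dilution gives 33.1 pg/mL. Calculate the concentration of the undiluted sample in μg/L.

Overall dilution factor = 5.992 × 199.6 × 12.03 = 1.44 × 10⁴.
Original = 33.1 pg/mL × 1.44 × 10⁴ = 4.76 × 10⁵ pg/mL = 476 μg/L.

476 μg/L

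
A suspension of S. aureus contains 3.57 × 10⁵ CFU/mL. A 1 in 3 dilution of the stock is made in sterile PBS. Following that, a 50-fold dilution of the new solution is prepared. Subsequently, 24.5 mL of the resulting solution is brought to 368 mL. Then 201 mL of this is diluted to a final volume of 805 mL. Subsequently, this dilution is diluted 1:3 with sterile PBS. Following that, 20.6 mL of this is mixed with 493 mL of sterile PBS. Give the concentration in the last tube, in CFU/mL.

0.529 CFU/mL

Overall dilution factor = 3 × 50 × 15.02 × 4.005 × 3 × 24.93 = 6.75 × 10⁵.
3.57 × 10⁵ CFU/mL / 6.75 × 10⁵ = 0.529 CFU/mL.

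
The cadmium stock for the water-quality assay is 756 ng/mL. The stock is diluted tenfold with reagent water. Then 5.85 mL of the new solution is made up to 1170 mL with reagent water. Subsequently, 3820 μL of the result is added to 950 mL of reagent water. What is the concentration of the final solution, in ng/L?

1.51 ng/L

Overall dilution factor = 10 × 200 × 249.7 = 4.99 × 10⁵.
756 ng/mL / 4.99 × 10⁵ = 1.51 × 10⁻³ ng/mL = 1.51 ng/L.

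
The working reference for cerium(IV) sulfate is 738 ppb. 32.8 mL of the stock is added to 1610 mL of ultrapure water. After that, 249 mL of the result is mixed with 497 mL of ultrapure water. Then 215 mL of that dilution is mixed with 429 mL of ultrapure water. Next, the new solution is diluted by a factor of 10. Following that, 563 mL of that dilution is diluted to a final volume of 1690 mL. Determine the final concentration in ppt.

Overall dilution factor = 50.09 × 2.996 × 2.995 × 10 × 3.002 = 1.35 × 10⁴.
738 ppb / 1.35 × 10⁴ = 0.0547 ppb = 54.7 ppt.

54.7 ppt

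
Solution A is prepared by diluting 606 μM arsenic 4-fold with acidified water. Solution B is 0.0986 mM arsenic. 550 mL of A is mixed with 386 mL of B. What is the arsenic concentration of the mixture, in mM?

C_A = 606 μM / 4 = 152 μM.
C_B = 0.0986 mM = 98.6 μM.
C_mix = (C_A·V_A + C_B·V_B)/(V_A + V_B) = (152×550 + 98.6×386) / 936.0 = 130 μM = 0.130 mM.

0.130 mM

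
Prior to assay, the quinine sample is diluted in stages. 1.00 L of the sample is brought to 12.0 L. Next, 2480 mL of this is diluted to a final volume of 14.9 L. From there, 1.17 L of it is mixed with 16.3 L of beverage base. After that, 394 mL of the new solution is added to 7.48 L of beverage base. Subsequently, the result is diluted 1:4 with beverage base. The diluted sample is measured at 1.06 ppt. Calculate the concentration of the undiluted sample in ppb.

Overall dilution factor = 12 × 6.008 × 14.93 × 19.98 × 4 = 8.61 × 10⁴.
Original = 1.06 ppt × 8.61 × 10⁴ = 9.12 × 10⁴ ppt = 91.2 ppb.

91.2 ppb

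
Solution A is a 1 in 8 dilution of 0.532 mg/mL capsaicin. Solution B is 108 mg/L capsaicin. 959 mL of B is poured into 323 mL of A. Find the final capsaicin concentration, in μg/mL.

97.5 μg/mL

C_A = 0.532 mg/mL / 8 = 0.0665 mg/mL.
C_B = 108 mg/L = 0.108 mg/mL.
C_mix = (C_A·V_A + C_B·V_B)/(V_A + V_B) = (0.0665×323 + 0.108×959) / 1282 = 0.0975 mg/mL = 97.5 μg/mL.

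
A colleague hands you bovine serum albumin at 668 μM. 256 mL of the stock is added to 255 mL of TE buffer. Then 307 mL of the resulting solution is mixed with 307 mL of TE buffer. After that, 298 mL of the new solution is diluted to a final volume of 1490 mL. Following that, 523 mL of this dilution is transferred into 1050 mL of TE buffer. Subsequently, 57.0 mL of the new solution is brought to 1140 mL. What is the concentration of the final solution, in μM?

Overall dilution factor = 1.996 × 2 × 5 × 3.008 × 20 = 1201.
668 μM / 1201 = 0.556 μM.

0.556 μM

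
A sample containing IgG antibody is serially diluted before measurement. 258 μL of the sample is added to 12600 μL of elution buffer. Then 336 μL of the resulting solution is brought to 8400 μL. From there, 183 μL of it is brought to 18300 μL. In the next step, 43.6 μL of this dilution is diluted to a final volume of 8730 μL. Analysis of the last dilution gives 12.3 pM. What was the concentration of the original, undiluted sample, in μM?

Overall dilution factor = 49.84 × 25 × 100 × 200.2 = 2.49 × 10⁷.
Original = 12.3 pM × 2.49 × 10⁷ = 3.07 × 10⁸ pM = 307 μM.

307 μM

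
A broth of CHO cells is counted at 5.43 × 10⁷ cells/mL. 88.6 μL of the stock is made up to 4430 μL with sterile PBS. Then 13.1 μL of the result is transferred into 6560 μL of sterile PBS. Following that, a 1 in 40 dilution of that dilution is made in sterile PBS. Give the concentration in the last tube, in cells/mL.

54.1 cells/mL

Overall dilution factor = 50 × 501.8 × 40 = 1.00 × 10⁶.
5.43 × 10⁷ cells/mL / 1.00 × 10⁶ = 54.1 cells/mL.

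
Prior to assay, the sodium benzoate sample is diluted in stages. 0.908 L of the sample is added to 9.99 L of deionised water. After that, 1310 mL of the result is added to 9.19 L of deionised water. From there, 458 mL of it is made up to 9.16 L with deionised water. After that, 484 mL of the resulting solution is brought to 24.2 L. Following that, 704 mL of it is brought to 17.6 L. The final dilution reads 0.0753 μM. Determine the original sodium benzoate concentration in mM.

181 mM

Overall dilution factor = 12.00 × 8.015 × 20 × 50 × 25 = 2.41 × 10⁶.
Original = 0.0753 μM × 2.41 × 10⁶ = 1.81 × 10⁵ μM = 181 mM.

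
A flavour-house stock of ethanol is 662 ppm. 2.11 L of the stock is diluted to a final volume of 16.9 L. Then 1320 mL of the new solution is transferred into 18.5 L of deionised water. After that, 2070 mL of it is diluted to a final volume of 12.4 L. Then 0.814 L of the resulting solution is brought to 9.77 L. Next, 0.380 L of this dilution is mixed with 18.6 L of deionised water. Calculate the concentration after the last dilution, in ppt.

Overall dilution factor = 8.009 × 15.02 × 5.990 × 12.00 × 49.95 = 4.32 × 10⁵.
662 ppm / 4.32 × 10⁵ = 1.53 × 10⁻³ ppm = 1530 ppt.

1530 ppt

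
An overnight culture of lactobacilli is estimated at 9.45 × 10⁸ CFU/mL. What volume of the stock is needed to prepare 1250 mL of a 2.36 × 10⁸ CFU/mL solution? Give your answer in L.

V₁ = C₂V₂/C₁ = 2.36 × 10⁸ × 1250 / 9.45 × 10⁸ = 312 mL = 0.312 L.

0.312 L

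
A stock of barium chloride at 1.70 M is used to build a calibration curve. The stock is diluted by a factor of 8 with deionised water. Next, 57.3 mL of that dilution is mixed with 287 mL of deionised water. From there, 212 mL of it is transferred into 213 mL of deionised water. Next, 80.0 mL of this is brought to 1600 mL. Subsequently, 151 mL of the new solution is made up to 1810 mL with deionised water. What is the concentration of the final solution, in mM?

0.0736 mM

Overall dilution factor = 8 × 6.009 × 2.005 × 20 × 11.99 = 2.31 × 10⁴.
1.70 M / 2.31 × 10⁴ = 7.36 × 10⁻⁵ M = 0.0736 mM.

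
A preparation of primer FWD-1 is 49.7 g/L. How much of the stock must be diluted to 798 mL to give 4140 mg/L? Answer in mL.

66.5 mL

4140 mg/L = 4.14 g/L.
V₁ = C₂V₂/C₁ = 4.14 × 798 / 49.7 = 66.5 mL.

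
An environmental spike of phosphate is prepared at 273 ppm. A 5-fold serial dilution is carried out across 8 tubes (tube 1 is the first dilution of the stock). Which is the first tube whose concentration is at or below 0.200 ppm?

Tube n has concentration 273 ppm / 5ⁿ.
Need 5ⁿ ≥ 273 ppm / 0.200 ppm = 1365, so n ≥ 4.49.
First such tube: n = 5.

tube 5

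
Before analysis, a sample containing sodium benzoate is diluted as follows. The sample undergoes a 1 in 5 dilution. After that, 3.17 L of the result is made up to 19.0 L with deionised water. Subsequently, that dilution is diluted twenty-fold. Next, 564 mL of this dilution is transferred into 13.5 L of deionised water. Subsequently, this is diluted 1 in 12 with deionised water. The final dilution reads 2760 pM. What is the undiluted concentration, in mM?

0.495 mM

Overall dilution factor = 5 × 5.994 × 20 × 24.94 × 12 = 1.79 × 10⁵.
Original = 2760 pM × 1.79 × 10⁵ = 4.95 × 10⁸ pM = 0.495 mM.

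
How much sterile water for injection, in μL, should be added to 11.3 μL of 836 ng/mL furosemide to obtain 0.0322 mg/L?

282 μL

0.0322 mg/L = 32.2 ng/mL.
V₂ = C₁V₁/C₂ = 836 × 11.3 / 32.2 = 293 μL.
Diluent to add = V₂ − V₁ = 293 − 11.3 = 282 μL.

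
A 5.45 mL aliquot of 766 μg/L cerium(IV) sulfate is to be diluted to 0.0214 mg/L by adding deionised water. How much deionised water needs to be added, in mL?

0.0214 mg/L = 21.4 μg/L.
V₂ = C₁V₁/C₂ = 766 × 5.45 / 21.4 = 195 mL.
Diluent to add = V₂ − V₁ = 195 − 5.45 = 190 mL.

190 mL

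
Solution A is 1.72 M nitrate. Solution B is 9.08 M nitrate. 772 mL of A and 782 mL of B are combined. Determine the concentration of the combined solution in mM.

5420 mM

C_mix = (C_A·V_A + C_B·V_B)/(V_A + V_B) = (1.72×772 + 9.08×782) / 1554 = 5.42 M = 5420 mM.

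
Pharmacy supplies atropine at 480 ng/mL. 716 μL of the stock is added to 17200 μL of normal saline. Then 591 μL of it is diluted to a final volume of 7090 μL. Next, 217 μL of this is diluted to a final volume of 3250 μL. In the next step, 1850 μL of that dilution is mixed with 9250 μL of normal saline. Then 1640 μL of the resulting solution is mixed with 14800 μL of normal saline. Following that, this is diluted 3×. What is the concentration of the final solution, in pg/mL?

Overall dilution factor = 25.02 × 12.00 × 14.98 × 6 × 10.02 × 3 = 8.11 × 10⁵.
480 ng/mL / 8.11 × 10⁵ = 5.92 × 10⁻⁴ ng/mL = 0.592 pg/mL.

0.592 pg/mL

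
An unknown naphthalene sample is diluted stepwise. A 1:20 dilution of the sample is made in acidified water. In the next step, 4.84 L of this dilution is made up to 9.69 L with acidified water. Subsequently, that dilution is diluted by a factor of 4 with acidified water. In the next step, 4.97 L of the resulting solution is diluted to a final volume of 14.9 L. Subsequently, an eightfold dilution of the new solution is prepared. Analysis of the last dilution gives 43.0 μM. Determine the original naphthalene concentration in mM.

Overall dilution factor = 20 × 2.002 × 4 × 2.998 × 8 = 3841.
Original = 43.0 μM × 3841 = 1.65 × 10⁵ μM = 165 mM.

165 mM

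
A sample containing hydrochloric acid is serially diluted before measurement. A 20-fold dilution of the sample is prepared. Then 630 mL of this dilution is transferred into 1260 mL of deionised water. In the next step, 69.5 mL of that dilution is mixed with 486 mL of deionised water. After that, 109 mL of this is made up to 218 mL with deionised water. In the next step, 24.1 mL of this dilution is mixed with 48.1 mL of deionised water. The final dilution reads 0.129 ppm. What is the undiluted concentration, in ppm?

371 ppm

Overall dilution factor = 20 × 3 × 7.993 × 2 × 2.996 = 2873.
Original = 0.129 ppm × 2873 = 371 ppm.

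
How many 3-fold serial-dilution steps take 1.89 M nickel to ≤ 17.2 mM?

5

Need 3ⁿ ≥ 110, so n ≥ log(110)/log(3) = 4.28.
Minimum whole steps: n = 5.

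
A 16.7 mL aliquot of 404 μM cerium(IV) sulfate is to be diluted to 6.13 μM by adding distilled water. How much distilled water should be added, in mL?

1080 mL

V₂ = C₁V₁/C₂ = 404 × 16.7 / 6.13 = 1101 mL.
Diluent to add = V₂ − V₁ = 1101 − 16.7 = 1080 mL.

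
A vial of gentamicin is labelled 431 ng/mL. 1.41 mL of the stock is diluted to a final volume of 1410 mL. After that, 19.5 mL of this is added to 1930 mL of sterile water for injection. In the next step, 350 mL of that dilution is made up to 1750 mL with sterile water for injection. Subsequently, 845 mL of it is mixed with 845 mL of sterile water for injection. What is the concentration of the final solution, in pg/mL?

0.431 pg/mL

Overall dilution factor = 1000 × 99.97 × 5 × 2 = 10.00 × 10⁵.
431 ng/mL / 10.00 × 10⁵ = 4.31 × 10⁻⁴ ng/mL = 0.431 pg/mL.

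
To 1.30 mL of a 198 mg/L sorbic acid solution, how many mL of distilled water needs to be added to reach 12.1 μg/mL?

12.1 μg/mL = 12.1 mg/L.
V₂ = C₁V₁/C₂ = 198 × 1.30 / 12.1 = 21.3 mL.
Diluent to add = V₂ − V₁ = 21.3 − 1.30 = 20.0 mL.

20.0 mL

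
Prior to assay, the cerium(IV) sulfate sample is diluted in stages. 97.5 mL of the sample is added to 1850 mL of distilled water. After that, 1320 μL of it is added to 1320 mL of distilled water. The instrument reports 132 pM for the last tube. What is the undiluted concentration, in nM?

2640 nM

Overall dilution factor = 19.97 × 1001 = 2.00 × 10⁴.
Original = 132 pM × 2.00 × 10⁴ = 2.64 × 10⁶ pM = 2640 nM.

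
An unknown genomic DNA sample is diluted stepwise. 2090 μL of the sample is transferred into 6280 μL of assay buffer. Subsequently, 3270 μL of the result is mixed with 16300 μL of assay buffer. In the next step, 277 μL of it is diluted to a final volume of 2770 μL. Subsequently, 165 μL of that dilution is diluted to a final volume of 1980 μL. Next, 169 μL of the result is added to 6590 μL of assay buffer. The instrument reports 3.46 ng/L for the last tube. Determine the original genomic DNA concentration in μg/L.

398 μg/L

Overall dilution factor = 4.005 × 5.985 × 10 × 12 × 39.99 = 1.15 × 10⁵.
Original = 3.46 ng/L × 1.15 × 10⁵ = 3.98 × 10⁵ ng/L = 398 μg/L.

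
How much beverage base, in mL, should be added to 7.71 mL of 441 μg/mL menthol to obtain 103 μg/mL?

V₂ = C₁V₁/C₂ = 441 × 7.71 / 103 = 33.0 mL.
Diluent to add = V₂ − V₁ = 33.0 − 7.71 = 25.3 mL.

25.3 mL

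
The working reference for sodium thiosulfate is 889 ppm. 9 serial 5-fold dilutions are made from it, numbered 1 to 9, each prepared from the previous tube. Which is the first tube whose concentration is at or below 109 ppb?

tube 6

Tube n has concentration 889 ppm / 5ⁿ.
Need 5ⁿ ≥ 889 ppm / 109 ppb = 8156, so n ≥ 5.60.
First such tube: n = 6.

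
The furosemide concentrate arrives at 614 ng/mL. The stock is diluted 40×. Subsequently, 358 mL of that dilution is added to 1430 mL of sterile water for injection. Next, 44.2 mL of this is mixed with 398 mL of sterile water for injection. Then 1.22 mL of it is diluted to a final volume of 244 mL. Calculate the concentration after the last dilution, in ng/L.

Overall dilution factor = 40 × 4.994 × 10.00 × 200 = 4.00 × 10⁵.
614 ng/mL / 4.00 × 10⁵ = 1.54 × 10⁻³ ng/mL = 1.54 ng/L.

1.54 ng/L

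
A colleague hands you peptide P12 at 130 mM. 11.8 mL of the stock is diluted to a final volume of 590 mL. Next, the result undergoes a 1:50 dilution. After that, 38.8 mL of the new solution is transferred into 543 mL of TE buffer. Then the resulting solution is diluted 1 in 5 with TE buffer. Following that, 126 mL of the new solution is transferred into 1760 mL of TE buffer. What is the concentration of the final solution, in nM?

46.3 nM

Overall dilution factor = 50 × 50 × 14.99 × 5 × 14.97 = 2.81 × 10⁶.
130 mM / 2.81 × 10⁶ = 4.63 × 10⁻⁵ mM = 46.3 nM.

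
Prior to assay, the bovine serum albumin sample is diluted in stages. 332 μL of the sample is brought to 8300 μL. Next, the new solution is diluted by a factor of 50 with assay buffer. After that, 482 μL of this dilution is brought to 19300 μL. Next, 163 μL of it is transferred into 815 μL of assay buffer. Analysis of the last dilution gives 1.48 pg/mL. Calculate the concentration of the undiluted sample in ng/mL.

Overall dilution factor = 25 × 50 × 40.04 × 6 = 3.00 × 10⁵.
Original = 1.48 pg/mL × 3.00 × 10⁵ = 4.44 × 10⁵ pg/mL = 444 ng/mL.

444 ng/mL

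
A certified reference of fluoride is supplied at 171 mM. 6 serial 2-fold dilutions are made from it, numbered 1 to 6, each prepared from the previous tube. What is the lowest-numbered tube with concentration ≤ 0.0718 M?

tube 2

Tube n has concentration 171 mM / 2ⁿ.
Need 2ⁿ ≥ 171 mM / 0.0718 M = 2.38, so n ≥ 1.25.
First such tube: n = 2.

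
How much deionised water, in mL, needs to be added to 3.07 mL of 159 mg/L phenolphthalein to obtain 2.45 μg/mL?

196 mL

2.45 μg/mL = 2.45 mg/L.
V₂ = C₁V₁/C₂ = 159 × 3.07 / 2.45 = 199 mL.
Diluent to add = V₂ − V₁ = 199 − 3.07 = 196 mL.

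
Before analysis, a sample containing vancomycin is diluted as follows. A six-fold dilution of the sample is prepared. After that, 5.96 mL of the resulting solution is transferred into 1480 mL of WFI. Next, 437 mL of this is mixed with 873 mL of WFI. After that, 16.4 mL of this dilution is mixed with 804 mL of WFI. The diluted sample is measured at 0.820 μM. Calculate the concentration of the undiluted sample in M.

Overall dilution factor = 6 × 249.3 × 2.998 × 50.02 = 2.24 × 10⁵.
Original = 0.820 μM × 2.24 × 10⁵ = 1.84 × 10⁵ μM = 0.184 M.

0.184 M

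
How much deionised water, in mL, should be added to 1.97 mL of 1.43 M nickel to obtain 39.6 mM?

69.2 mL

39.6 mM = 0.0396 M.
V₂ = C₁V₁/C₂ = 1.43 × 1.97 / 0.0396 = 71.1 mL.
Diluent to add = V₂ − V₁ = 71.1 − 1.97 = 69.2 mL.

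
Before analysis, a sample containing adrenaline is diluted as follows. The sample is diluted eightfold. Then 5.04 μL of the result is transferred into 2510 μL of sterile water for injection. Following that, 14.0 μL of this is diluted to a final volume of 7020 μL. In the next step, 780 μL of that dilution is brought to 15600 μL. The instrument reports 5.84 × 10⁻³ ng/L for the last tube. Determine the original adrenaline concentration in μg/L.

Overall dilution factor = 8 × 499.0 × 501.4 × 20 = 4.00 × 10⁷.
Original = 5.84 × 10⁻³ ng/L × 4.00 × 10⁷ = 2.34 × 10⁵ ng/L = 234 μg/L.

234 μg/L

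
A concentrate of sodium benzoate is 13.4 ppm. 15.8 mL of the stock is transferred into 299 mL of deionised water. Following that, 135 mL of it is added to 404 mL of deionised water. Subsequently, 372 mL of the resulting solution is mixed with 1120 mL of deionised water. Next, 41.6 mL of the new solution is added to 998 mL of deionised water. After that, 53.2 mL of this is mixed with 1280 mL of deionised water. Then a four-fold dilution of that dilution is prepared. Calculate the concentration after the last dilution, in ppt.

Overall dilution factor = 19.92 × 3.993 × 4.011 × 24.99 × 25.06 × 4 = 7.99 × 10⁵.
13.4 ppm / 7.99 × 10⁵ = 1.68 × 10⁻⁵ ppm = 16.8 ppt.

16.8 ppt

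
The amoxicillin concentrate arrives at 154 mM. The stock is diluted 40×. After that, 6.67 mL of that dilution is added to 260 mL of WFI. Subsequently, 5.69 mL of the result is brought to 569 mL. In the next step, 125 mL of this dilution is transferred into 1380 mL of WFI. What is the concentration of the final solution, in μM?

0.0800 μM

Overall dilution factor = 40 × 39.98 × 100 × 12.04 = 1.93 × 10⁶.
154 mM / 1.93 × 10⁶ = 8.00 × 10⁻⁵ mM = 0.0800 μM.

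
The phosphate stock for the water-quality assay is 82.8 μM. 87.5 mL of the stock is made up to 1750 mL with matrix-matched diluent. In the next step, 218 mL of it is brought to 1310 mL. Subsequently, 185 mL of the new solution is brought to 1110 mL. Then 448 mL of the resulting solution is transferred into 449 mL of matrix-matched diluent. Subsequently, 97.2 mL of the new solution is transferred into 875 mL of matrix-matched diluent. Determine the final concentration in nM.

5.73 nM

Overall dilution factor = 20 × 6.009 × 6 × 2.002 × 10.00 = 1.44 × 10⁴.
82.8 μM / 1.44 × 10⁴ = 5.73 × 10⁻³ μM = 5.73 nM.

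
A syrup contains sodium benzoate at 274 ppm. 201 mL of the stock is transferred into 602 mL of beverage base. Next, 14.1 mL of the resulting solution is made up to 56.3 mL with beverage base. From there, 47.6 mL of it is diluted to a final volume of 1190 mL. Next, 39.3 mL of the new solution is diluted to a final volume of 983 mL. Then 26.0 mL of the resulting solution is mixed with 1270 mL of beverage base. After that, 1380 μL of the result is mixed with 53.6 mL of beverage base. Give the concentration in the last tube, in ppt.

Overall dilution factor = 3.995 × 3.993 × 25 × 25.01 × 49.85 × 39.84 = 1.98 × 10⁷.
274 ppm / 1.98 × 10⁷ = 1.38 × 10⁻⁵ ppm = 13.8 ppt.

13.8 ppt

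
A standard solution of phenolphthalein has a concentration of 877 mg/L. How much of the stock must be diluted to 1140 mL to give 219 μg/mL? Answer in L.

219 μg/mL = 219 mg/L.
V₁ = C₂V₂/C₁ = 219 × 1140 / 877 = 285 mL = 0.285 L.

0.285 L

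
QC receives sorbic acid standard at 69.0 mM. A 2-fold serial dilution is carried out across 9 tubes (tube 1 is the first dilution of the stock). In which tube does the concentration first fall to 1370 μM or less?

tube 6

Tube n has concentration 69.0 mM / 2ⁿ.
Need 2ⁿ ≥ 69.0 mM / 1370 μM = 50.4, so n ≥ 5.65.
First such tube: n = 6.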